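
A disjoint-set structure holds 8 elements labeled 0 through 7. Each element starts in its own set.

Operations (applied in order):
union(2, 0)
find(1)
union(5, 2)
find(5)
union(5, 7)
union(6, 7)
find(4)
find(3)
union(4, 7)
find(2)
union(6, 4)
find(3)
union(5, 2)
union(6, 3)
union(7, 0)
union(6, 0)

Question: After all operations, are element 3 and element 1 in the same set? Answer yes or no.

Answer: no

Derivation:
Step 1: union(2, 0) -> merged; set of 2 now {0, 2}
Step 2: find(1) -> no change; set of 1 is {1}
Step 3: union(5, 2) -> merged; set of 5 now {0, 2, 5}
Step 4: find(5) -> no change; set of 5 is {0, 2, 5}
Step 5: union(5, 7) -> merged; set of 5 now {0, 2, 5, 7}
Step 6: union(6, 7) -> merged; set of 6 now {0, 2, 5, 6, 7}
Step 7: find(4) -> no change; set of 4 is {4}
Step 8: find(3) -> no change; set of 3 is {3}
Step 9: union(4, 7) -> merged; set of 4 now {0, 2, 4, 5, 6, 7}
Step 10: find(2) -> no change; set of 2 is {0, 2, 4, 5, 6, 7}
Step 11: union(6, 4) -> already same set; set of 6 now {0, 2, 4, 5, 6, 7}
Step 12: find(3) -> no change; set of 3 is {3}
Step 13: union(5, 2) -> already same set; set of 5 now {0, 2, 4, 5, 6, 7}
Step 14: union(6, 3) -> merged; set of 6 now {0, 2, 3, 4, 5, 6, 7}
Step 15: union(7, 0) -> already same set; set of 7 now {0, 2, 3, 4, 5, 6, 7}
Step 16: union(6, 0) -> already same set; set of 6 now {0, 2, 3, 4, 5, 6, 7}
Set of 3: {0, 2, 3, 4, 5, 6, 7}; 1 is not a member.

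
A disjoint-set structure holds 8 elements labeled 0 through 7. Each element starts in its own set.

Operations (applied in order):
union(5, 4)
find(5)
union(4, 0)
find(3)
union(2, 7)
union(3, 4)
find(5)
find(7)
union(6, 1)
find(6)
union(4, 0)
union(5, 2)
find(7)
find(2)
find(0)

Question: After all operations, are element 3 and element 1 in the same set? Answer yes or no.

Step 1: union(5, 4) -> merged; set of 5 now {4, 5}
Step 2: find(5) -> no change; set of 5 is {4, 5}
Step 3: union(4, 0) -> merged; set of 4 now {0, 4, 5}
Step 4: find(3) -> no change; set of 3 is {3}
Step 5: union(2, 7) -> merged; set of 2 now {2, 7}
Step 6: union(3, 4) -> merged; set of 3 now {0, 3, 4, 5}
Step 7: find(5) -> no change; set of 5 is {0, 3, 4, 5}
Step 8: find(7) -> no change; set of 7 is {2, 7}
Step 9: union(6, 1) -> merged; set of 6 now {1, 6}
Step 10: find(6) -> no change; set of 6 is {1, 6}
Step 11: union(4, 0) -> already same set; set of 4 now {0, 3, 4, 5}
Step 12: union(5, 2) -> merged; set of 5 now {0, 2, 3, 4, 5, 7}
Step 13: find(7) -> no change; set of 7 is {0, 2, 3, 4, 5, 7}
Step 14: find(2) -> no change; set of 2 is {0, 2, 3, 4, 5, 7}
Step 15: find(0) -> no change; set of 0 is {0, 2, 3, 4, 5, 7}
Set of 3: {0, 2, 3, 4, 5, 7}; 1 is not a member.

Answer: no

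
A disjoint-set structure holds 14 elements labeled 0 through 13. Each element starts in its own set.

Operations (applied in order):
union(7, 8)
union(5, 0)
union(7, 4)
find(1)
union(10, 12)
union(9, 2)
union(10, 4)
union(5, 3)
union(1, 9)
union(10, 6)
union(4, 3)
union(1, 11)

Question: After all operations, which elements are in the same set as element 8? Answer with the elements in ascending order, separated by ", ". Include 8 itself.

Step 1: union(7, 8) -> merged; set of 7 now {7, 8}
Step 2: union(5, 0) -> merged; set of 5 now {0, 5}
Step 3: union(7, 4) -> merged; set of 7 now {4, 7, 8}
Step 4: find(1) -> no change; set of 1 is {1}
Step 5: union(10, 12) -> merged; set of 10 now {10, 12}
Step 6: union(9, 2) -> merged; set of 9 now {2, 9}
Step 7: union(10, 4) -> merged; set of 10 now {4, 7, 8, 10, 12}
Step 8: union(5, 3) -> merged; set of 5 now {0, 3, 5}
Step 9: union(1, 9) -> merged; set of 1 now {1, 2, 9}
Step 10: union(10, 6) -> merged; set of 10 now {4, 6, 7, 8, 10, 12}
Step 11: union(4, 3) -> merged; set of 4 now {0, 3, 4, 5, 6, 7, 8, 10, 12}
Step 12: union(1, 11) -> merged; set of 1 now {1, 2, 9, 11}
Component of 8: {0, 3, 4, 5, 6, 7, 8, 10, 12}

Answer: 0, 3, 4, 5, 6, 7, 8, 10, 12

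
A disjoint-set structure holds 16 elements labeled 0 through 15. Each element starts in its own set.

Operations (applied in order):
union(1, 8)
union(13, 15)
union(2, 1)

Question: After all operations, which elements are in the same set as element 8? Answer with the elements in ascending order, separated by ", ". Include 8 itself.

Answer: 1, 2, 8

Derivation:
Step 1: union(1, 8) -> merged; set of 1 now {1, 8}
Step 2: union(13, 15) -> merged; set of 13 now {13, 15}
Step 3: union(2, 1) -> merged; set of 2 now {1, 2, 8}
Component of 8: {1, 2, 8}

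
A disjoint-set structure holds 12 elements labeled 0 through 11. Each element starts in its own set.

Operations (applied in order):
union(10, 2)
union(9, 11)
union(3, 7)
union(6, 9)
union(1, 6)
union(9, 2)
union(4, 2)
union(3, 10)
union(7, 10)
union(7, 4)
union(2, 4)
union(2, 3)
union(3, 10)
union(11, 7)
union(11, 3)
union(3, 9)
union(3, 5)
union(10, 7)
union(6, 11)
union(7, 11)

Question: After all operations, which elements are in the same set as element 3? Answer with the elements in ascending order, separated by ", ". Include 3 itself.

Answer: 1, 2, 3, 4, 5, 6, 7, 9, 10, 11

Derivation:
Step 1: union(10, 2) -> merged; set of 10 now {2, 10}
Step 2: union(9, 11) -> merged; set of 9 now {9, 11}
Step 3: union(3, 7) -> merged; set of 3 now {3, 7}
Step 4: union(6, 9) -> merged; set of 6 now {6, 9, 11}
Step 5: union(1, 6) -> merged; set of 1 now {1, 6, 9, 11}
Step 6: union(9, 2) -> merged; set of 9 now {1, 2, 6, 9, 10, 11}
Step 7: union(4, 2) -> merged; set of 4 now {1, 2, 4, 6, 9, 10, 11}
Step 8: union(3, 10) -> merged; set of 3 now {1, 2, 3, 4, 6, 7, 9, 10, 11}
Step 9: union(7, 10) -> already same set; set of 7 now {1, 2, 3, 4, 6, 7, 9, 10, 11}
Step 10: union(7, 4) -> already same set; set of 7 now {1, 2, 3, 4, 6, 7, 9, 10, 11}
Step 11: union(2, 4) -> already same set; set of 2 now {1, 2, 3, 4, 6, 7, 9, 10, 11}
Step 12: union(2, 3) -> already same set; set of 2 now {1, 2, 3, 4, 6, 7, 9, 10, 11}
Step 13: union(3, 10) -> already same set; set of 3 now {1, 2, 3, 4, 6, 7, 9, 10, 11}
Step 14: union(11, 7) -> already same set; set of 11 now {1, 2, 3, 4, 6, 7, 9, 10, 11}
Step 15: union(11, 3) -> already same set; set of 11 now {1, 2, 3, 4, 6, 7, 9, 10, 11}
Step 16: union(3, 9) -> already same set; set of 3 now {1, 2, 3, 4, 6, 7, 9, 10, 11}
Step 17: union(3, 5) -> merged; set of 3 now {1, 2, 3, 4, 5, 6, 7, 9, 10, 11}
Step 18: union(10, 7) -> already same set; set of 10 now {1, 2, 3, 4, 5, 6, 7, 9, 10, 11}
Step 19: union(6, 11) -> already same set; set of 6 now {1, 2, 3, 4, 5, 6, 7, 9, 10, 11}
Step 20: union(7, 11) -> already same set; set of 7 now {1, 2, 3, 4, 5, 6, 7, 9, 10, 11}
Component of 3: {1, 2, 3, 4, 5, 6, 7, 9, 10, 11}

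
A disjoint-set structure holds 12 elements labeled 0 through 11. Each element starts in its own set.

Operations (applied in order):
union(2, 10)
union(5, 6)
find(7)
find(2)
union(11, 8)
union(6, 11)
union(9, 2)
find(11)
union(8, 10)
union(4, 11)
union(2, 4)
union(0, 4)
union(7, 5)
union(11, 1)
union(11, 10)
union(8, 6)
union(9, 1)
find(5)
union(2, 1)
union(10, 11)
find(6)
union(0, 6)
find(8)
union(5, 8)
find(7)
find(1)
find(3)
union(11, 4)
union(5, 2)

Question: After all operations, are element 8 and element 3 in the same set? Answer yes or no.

Step 1: union(2, 10) -> merged; set of 2 now {2, 10}
Step 2: union(5, 6) -> merged; set of 5 now {5, 6}
Step 3: find(7) -> no change; set of 7 is {7}
Step 4: find(2) -> no change; set of 2 is {2, 10}
Step 5: union(11, 8) -> merged; set of 11 now {8, 11}
Step 6: union(6, 11) -> merged; set of 6 now {5, 6, 8, 11}
Step 7: union(9, 2) -> merged; set of 9 now {2, 9, 10}
Step 8: find(11) -> no change; set of 11 is {5, 6, 8, 11}
Step 9: union(8, 10) -> merged; set of 8 now {2, 5, 6, 8, 9, 10, 11}
Step 10: union(4, 11) -> merged; set of 4 now {2, 4, 5, 6, 8, 9, 10, 11}
Step 11: union(2, 4) -> already same set; set of 2 now {2, 4, 5, 6, 8, 9, 10, 11}
Step 12: union(0, 4) -> merged; set of 0 now {0, 2, 4, 5, 6, 8, 9, 10, 11}
Step 13: union(7, 5) -> merged; set of 7 now {0, 2, 4, 5, 6, 7, 8, 9, 10, 11}
Step 14: union(11, 1) -> merged; set of 11 now {0, 1, 2, 4, 5, 6, 7, 8, 9, 10, 11}
Step 15: union(11, 10) -> already same set; set of 11 now {0, 1, 2, 4, 5, 6, 7, 8, 9, 10, 11}
Step 16: union(8, 6) -> already same set; set of 8 now {0, 1, 2, 4, 5, 6, 7, 8, 9, 10, 11}
Step 17: union(9, 1) -> already same set; set of 9 now {0, 1, 2, 4, 5, 6, 7, 8, 9, 10, 11}
Step 18: find(5) -> no change; set of 5 is {0, 1, 2, 4, 5, 6, 7, 8, 9, 10, 11}
Step 19: union(2, 1) -> already same set; set of 2 now {0, 1, 2, 4, 5, 6, 7, 8, 9, 10, 11}
Step 20: union(10, 11) -> already same set; set of 10 now {0, 1, 2, 4, 5, 6, 7, 8, 9, 10, 11}
Step 21: find(6) -> no change; set of 6 is {0, 1, 2, 4, 5, 6, 7, 8, 9, 10, 11}
Step 22: union(0, 6) -> already same set; set of 0 now {0, 1, 2, 4, 5, 6, 7, 8, 9, 10, 11}
Step 23: find(8) -> no change; set of 8 is {0, 1, 2, 4, 5, 6, 7, 8, 9, 10, 11}
Step 24: union(5, 8) -> already same set; set of 5 now {0, 1, 2, 4, 5, 6, 7, 8, 9, 10, 11}
Step 25: find(7) -> no change; set of 7 is {0, 1, 2, 4, 5, 6, 7, 8, 9, 10, 11}
Step 26: find(1) -> no change; set of 1 is {0, 1, 2, 4, 5, 6, 7, 8, 9, 10, 11}
Step 27: find(3) -> no change; set of 3 is {3}
Step 28: union(11, 4) -> already same set; set of 11 now {0, 1, 2, 4, 5, 6, 7, 8, 9, 10, 11}
Step 29: union(5, 2) -> already same set; set of 5 now {0, 1, 2, 4, 5, 6, 7, 8, 9, 10, 11}
Set of 8: {0, 1, 2, 4, 5, 6, 7, 8, 9, 10, 11}; 3 is not a member.

Answer: no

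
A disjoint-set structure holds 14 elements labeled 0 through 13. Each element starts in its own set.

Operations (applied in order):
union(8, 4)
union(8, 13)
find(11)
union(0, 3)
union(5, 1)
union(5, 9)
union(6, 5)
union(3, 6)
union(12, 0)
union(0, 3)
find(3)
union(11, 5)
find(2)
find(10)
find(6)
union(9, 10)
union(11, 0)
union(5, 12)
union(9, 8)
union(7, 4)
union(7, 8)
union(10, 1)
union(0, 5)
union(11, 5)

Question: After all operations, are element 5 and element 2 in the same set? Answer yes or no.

Answer: no

Derivation:
Step 1: union(8, 4) -> merged; set of 8 now {4, 8}
Step 2: union(8, 13) -> merged; set of 8 now {4, 8, 13}
Step 3: find(11) -> no change; set of 11 is {11}
Step 4: union(0, 3) -> merged; set of 0 now {0, 3}
Step 5: union(5, 1) -> merged; set of 5 now {1, 5}
Step 6: union(5, 9) -> merged; set of 5 now {1, 5, 9}
Step 7: union(6, 5) -> merged; set of 6 now {1, 5, 6, 9}
Step 8: union(3, 6) -> merged; set of 3 now {0, 1, 3, 5, 6, 9}
Step 9: union(12, 0) -> merged; set of 12 now {0, 1, 3, 5, 6, 9, 12}
Step 10: union(0, 3) -> already same set; set of 0 now {0, 1, 3, 5, 6, 9, 12}
Step 11: find(3) -> no change; set of 3 is {0, 1, 3, 5, 6, 9, 12}
Step 12: union(11, 5) -> merged; set of 11 now {0, 1, 3, 5, 6, 9, 11, 12}
Step 13: find(2) -> no change; set of 2 is {2}
Step 14: find(10) -> no change; set of 10 is {10}
Step 15: find(6) -> no change; set of 6 is {0, 1, 3, 5, 6, 9, 11, 12}
Step 16: union(9, 10) -> merged; set of 9 now {0, 1, 3, 5, 6, 9, 10, 11, 12}
Step 17: union(11, 0) -> already same set; set of 11 now {0, 1, 3, 5, 6, 9, 10, 11, 12}
Step 18: union(5, 12) -> already same set; set of 5 now {0, 1, 3, 5, 6, 9, 10, 11, 12}
Step 19: union(9, 8) -> merged; set of 9 now {0, 1, 3, 4, 5, 6, 8, 9, 10, 11, 12, 13}
Step 20: union(7, 4) -> merged; set of 7 now {0, 1, 3, 4, 5, 6, 7, 8, 9, 10, 11, 12, 13}
Step 21: union(7, 8) -> already same set; set of 7 now {0, 1, 3, 4, 5, 6, 7, 8, 9, 10, 11, 12, 13}
Step 22: union(10, 1) -> already same set; set of 10 now {0, 1, 3, 4, 5, 6, 7, 8, 9, 10, 11, 12, 13}
Step 23: union(0, 5) -> already same set; set of 0 now {0, 1, 3, 4, 5, 6, 7, 8, 9, 10, 11, 12, 13}
Step 24: union(11, 5) -> already same set; set of 11 now {0, 1, 3, 4, 5, 6, 7, 8, 9, 10, 11, 12, 13}
Set of 5: {0, 1, 3, 4, 5, 6, 7, 8, 9, 10, 11, 12, 13}; 2 is not a member.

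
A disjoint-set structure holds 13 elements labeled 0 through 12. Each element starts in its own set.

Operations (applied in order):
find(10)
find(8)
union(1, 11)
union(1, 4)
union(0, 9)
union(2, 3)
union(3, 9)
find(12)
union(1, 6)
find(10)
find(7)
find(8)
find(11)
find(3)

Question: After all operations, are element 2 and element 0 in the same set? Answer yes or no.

Answer: yes

Derivation:
Step 1: find(10) -> no change; set of 10 is {10}
Step 2: find(8) -> no change; set of 8 is {8}
Step 3: union(1, 11) -> merged; set of 1 now {1, 11}
Step 4: union(1, 4) -> merged; set of 1 now {1, 4, 11}
Step 5: union(0, 9) -> merged; set of 0 now {0, 9}
Step 6: union(2, 3) -> merged; set of 2 now {2, 3}
Step 7: union(3, 9) -> merged; set of 3 now {0, 2, 3, 9}
Step 8: find(12) -> no change; set of 12 is {12}
Step 9: union(1, 6) -> merged; set of 1 now {1, 4, 6, 11}
Step 10: find(10) -> no change; set of 10 is {10}
Step 11: find(7) -> no change; set of 7 is {7}
Step 12: find(8) -> no change; set of 8 is {8}
Step 13: find(11) -> no change; set of 11 is {1, 4, 6, 11}
Step 14: find(3) -> no change; set of 3 is {0, 2, 3, 9}
Set of 2: {0, 2, 3, 9}; 0 is a member.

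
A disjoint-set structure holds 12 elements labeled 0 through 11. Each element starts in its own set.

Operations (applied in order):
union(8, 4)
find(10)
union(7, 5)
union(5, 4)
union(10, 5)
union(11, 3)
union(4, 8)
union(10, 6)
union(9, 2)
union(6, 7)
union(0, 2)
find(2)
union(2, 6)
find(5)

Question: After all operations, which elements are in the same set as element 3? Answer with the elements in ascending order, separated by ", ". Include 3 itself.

Step 1: union(8, 4) -> merged; set of 8 now {4, 8}
Step 2: find(10) -> no change; set of 10 is {10}
Step 3: union(7, 5) -> merged; set of 7 now {5, 7}
Step 4: union(5, 4) -> merged; set of 5 now {4, 5, 7, 8}
Step 5: union(10, 5) -> merged; set of 10 now {4, 5, 7, 8, 10}
Step 6: union(11, 3) -> merged; set of 11 now {3, 11}
Step 7: union(4, 8) -> already same set; set of 4 now {4, 5, 7, 8, 10}
Step 8: union(10, 6) -> merged; set of 10 now {4, 5, 6, 7, 8, 10}
Step 9: union(9, 2) -> merged; set of 9 now {2, 9}
Step 10: union(6, 7) -> already same set; set of 6 now {4, 5, 6, 7, 8, 10}
Step 11: union(0, 2) -> merged; set of 0 now {0, 2, 9}
Step 12: find(2) -> no change; set of 2 is {0, 2, 9}
Step 13: union(2, 6) -> merged; set of 2 now {0, 2, 4, 5, 6, 7, 8, 9, 10}
Step 14: find(5) -> no change; set of 5 is {0, 2, 4, 5, 6, 7, 8, 9, 10}
Component of 3: {3, 11}

Answer: 3, 11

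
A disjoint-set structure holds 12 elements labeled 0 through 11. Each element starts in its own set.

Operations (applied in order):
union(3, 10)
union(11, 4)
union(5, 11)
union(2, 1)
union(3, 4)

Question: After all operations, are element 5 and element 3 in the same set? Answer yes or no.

Answer: yes

Derivation:
Step 1: union(3, 10) -> merged; set of 3 now {3, 10}
Step 2: union(11, 4) -> merged; set of 11 now {4, 11}
Step 3: union(5, 11) -> merged; set of 5 now {4, 5, 11}
Step 4: union(2, 1) -> merged; set of 2 now {1, 2}
Step 5: union(3, 4) -> merged; set of 3 now {3, 4, 5, 10, 11}
Set of 5: {3, 4, 5, 10, 11}; 3 is a member.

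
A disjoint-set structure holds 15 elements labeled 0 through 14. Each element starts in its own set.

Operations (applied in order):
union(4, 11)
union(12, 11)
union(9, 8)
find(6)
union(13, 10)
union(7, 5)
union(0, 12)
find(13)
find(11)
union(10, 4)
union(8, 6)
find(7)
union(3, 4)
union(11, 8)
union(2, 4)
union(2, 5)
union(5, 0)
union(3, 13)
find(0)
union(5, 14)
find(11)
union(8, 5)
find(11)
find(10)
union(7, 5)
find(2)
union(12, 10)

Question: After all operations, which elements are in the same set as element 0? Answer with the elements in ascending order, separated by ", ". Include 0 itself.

Step 1: union(4, 11) -> merged; set of 4 now {4, 11}
Step 2: union(12, 11) -> merged; set of 12 now {4, 11, 12}
Step 3: union(9, 8) -> merged; set of 9 now {8, 9}
Step 4: find(6) -> no change; set of 6 is {6}
Step 5: union(13, 10) -> merged; set of 13 now {10, 13}
Step 6: union(7, 5) -> merged; set of 7 now {5, 7}
Step 7: union(0, 12) -> merged; set of 0 now {0, 4, 11, 12}
Step 8: find(13) -> no change; set of 13 is {10, 13}
Step 9: find(11) -> no change; set of 11 is {0, 4, 11, 12}
Step 10: union(10, 4) -> merged; set of 10 now {0, 4, 10, 11, 12, 13}
Step 11: union(8, 6) -> merged; set of 8 now {6, 8, 9}
Step 12: find(7) -> no change; set of 7 is {5, 7}
Step 13: union(3, 4) -> merged; set of 3 now {0, 3, 4, 10, 11, 12, 13}
Step 14: union(11, 8) -> merged; set of 11 now {0, 3, 4, 6, 8, 9, 10, 11, 12, 13}
Step 15: union(2, 4) -> merged; set of 2 now {0, 2, 3, 4, 6, 8, 9, 10, 11, 12, 13}
Step 16: union(2, 5) -> merged; set of 2 now {0, 2, 3, 4, 5, 6, 7, 8, 9, 10, 11, 12, 13}
Step 17: union(5, 0) -> already same set; set of 5 now {0, 2, 3, 4, 5, 6, 7, 8, 9, 10, 11, 12, 13}
Step 18: union(3, 13) -> already same set; set of 3 now {0, 2, 3, 4, 5, 6, 7, 8, 9, 10, 11, 12, 13}
Step 19: find(0) -> no change; set of 0 is {0, 2, 3, 4, 5, 6, 7, 8, 9, 10, 11, 12, 13}
Step 20: union(5, 14) -> merged; set of 5 now {0, 2, 3, 4, 5, 6, 7, 8, 9, 10, 11, 12, 13, 14}
Step 21: find(11) -> no change; set of 11 is {0, 2, 3, 4, 5, 6, 7, 8, 9, 10, 11, 12, 13, 14}
Step 22: union(8, 5) -> already same set; set of 8 now {0, 2, 3, 4, 5, 6, 7, 8, 9, 10, 11, 12, 13, 14}
Step 23: find(11) -> no change; set of 11 is {0, 2, 3, 4, 5, 6, 7, 8, 9, 10, 11, 12, 13, 14}
Step 24: find(10) -> no change; set of 10 is {0, 2, 3, 4, 5, 6, 7, 8, 9, 10, 11, 12, 13, 14}
Step 25: union(7, 5) -> already same set; set of 7 now {0, 2, 3, 4, 5, 6, 7, 8, 9, 10, 11, 12, 13, 14}
Step 26: find(2) -> no change; set of 2 is {0, 2, 3, 4, 5, 6, 7, 8, 9, 10, 11, 12, 13, 14}
Step 27: union(12, 10) -> already same set; set of 12 now {0, 2, 3, 4, 5, 6, 7, 8, 9, 10, 11, 12, 13, 14}
Component of 0: {0, 2, 3, 4, 5, 6, 7, 8, 9, 10, 11, 12, 13, 14}

Answer: 0, 2, 3, 4, 5, 6, 7, 8, 9, 10, 11, 12, 13, 14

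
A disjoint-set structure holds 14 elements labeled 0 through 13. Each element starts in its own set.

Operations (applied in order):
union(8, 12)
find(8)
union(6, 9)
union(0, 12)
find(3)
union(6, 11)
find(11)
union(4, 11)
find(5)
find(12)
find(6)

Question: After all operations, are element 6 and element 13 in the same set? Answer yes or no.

Step 1: union(8, 12) -> merged; set of 8 now {8, 12}
Step 2: find(8) -> no change; set of 8 is {8, 12}
Step 3: union(6, 9) -> merged; set of 6 now {6, 9}
Step 4: union(0, 12) -> merged; set of 0 now {0, 8, 12}
Step 5: find(3) -> no change; set of 3 is {3}
Step 6: union(6, 11) -> merged; set of 6 now {6, 9, 11}
Step 7: find(11) -> no change; set of 11 is {6, 9, 11}
Step 8: union(4, 11) -> merged; set of 4 now {4, 6, 9, 11}
Step 9: find(5) -> no change; set of 5 is {5}
Step 10: find(12) -> no change; set of 12 is {0, 8, 12}
Step 11: find(6) -> no change; set of 6 is {4, 6, 9, 11}
Set of 6: {4, 6, 9, 11}; 13 is not a member.

Answer: no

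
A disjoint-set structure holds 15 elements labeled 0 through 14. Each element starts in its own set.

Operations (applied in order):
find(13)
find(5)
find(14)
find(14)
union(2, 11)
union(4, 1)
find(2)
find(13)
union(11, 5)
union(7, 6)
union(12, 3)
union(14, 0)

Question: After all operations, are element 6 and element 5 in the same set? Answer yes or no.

Step 1: find(13) -> no change; set of 13 is {13}
Step 2: find(5) -> no change; set of 5 is {5}
Step 3: find(14) -> no change; set of 14 is {14}
Step 4: find(14) -> no change; set of 14 is {14}
Step 5: union(2, 11) -> merged; set of 2 now {2, 11}
Step 6: union(4, 1) -> merged; set of 4 now {1, 4}
Step 7: find(2) -> no change; set of 2 is {2, 11}
Step 8: find(13) -> no change; set of 13 is {13}
Step 9: union(11, 5) -> merged; set of 11 now {2, 5, 11}
Step 10: union(7, 6) -> merged; set of 7 now {6, 7}
Step 11: union(12, 3) -> merged; set of 12 now {3, 12}
Step 12: union(14, 0) -> merged; set of 14 now {0, 14}
Set of 6: {6, 7}; 5 is not a member.

Answer: no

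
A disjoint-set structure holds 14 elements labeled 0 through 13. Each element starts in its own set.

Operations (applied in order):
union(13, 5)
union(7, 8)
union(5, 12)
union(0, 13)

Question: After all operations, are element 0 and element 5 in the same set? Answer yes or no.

Answer: yes

Derivation:
Step 1: union(13, 5) -> merged; set of 13 now {5, 13}
Step 2: union(7, 8) -> merged; set of 7 now {7, 8}
Step 3: union(5, 12) -> merged; set of 5 now {5, 12, 13}
Step 4: union(0, 13) -> merged; set of 0 now {0, 5, 12, 13}
Set of 0: {0, 5, 12, 13}; 5 is a member.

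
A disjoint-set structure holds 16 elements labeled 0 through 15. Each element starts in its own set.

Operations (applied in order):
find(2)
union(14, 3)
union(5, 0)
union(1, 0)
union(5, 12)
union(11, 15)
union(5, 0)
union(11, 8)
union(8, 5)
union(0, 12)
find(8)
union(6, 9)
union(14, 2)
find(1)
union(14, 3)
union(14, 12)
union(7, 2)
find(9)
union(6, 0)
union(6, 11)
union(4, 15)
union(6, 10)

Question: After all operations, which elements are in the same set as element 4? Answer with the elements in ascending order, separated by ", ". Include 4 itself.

Step 1: find(2) -> no change; set of 2 is {2}
Step 2: union(14, 3) -> merged; set of 14 now {3, 14}
Step 3: union(5, 0) -> merged; set of 5 now {0, 5}
Step 4: union(1, 0) -> merged; set of 1 now {0, 1, 5}
Step 5: union(5, 12) -> merged; set of 5 now {0, 1, 5, 12}
Step 6: union(11, 15) -> merged; set of 11 now {11, 15}
Step 7: union(5, 0) -> already same set; set of 5 now {0, 1, 5, 12}
Step 8: union(11, 8) -> merged; set of 11 now {8, 11, 15}
Step 9: union(8, 5) -> merged; set of 8 now {0, 1, 5, 8, 11, 12, 15}
Step 10: union(0, 12) -> already same set; set of 0 now {0, 1, 5, 8, 11, 12, 15}
Step 11: find(8) -> no change; set of 8 is {0, 1, 5, 8, 11, 12, 15}
Step 12: union(6, 9) -> merged; set of 6 now {6, 9}
Step 13: union(14, 2) -> merged; set of 14 now {2, 3, 14}
Step 14: find(1) -> no change; set of 1 is {0, 1, 5, 8, 11, 12, 15}
Step 15: union(14, 3) -> already same set; set of 14 now {2, 3, 14}
Step 16: union(14, 12) -> merged; set of 14 now {0, 1, 2, 3, 5, 8, 11, 12, 14, 15}
Step 17: union(7, 2) -> merged; set of 7 now {0, 1, 2, 3, 5, 7, 8, 11, 12, 14, 15}
Step 18: find(9) -> no change; set of 9 is {6, 9}
Step 19: union(6, 0) -> merged; set of 6 now {0, 1, 2, 3, 5, 6, 7, 8, 9, 11, 12, 14, 15}
Step 20: union(6, 11) -> already same set; set of 6 now {0, 1, 2, 3, 5, 6, 7, 8, 9, 11, 12, 14, 15}
Step 21: union(4, 15) -> merged; set of 4 now {0, 1, 2, 3, 4, 5, 6, 7, 8, 9, 11, 12, 14, 15}
Step 22: union(6, 10) -> merged; set of 6 now {0, 1, 2, 3, 4, 5, 6, 7, 8, 9, 10, 11, 12, 14, 15}
Component of 4: {0, 1, 2, 3, 4, 5, 6, 7, 8, 9, 10, 11, 12, 14, 15}

Answer: 0, 1, 2, 3, 4, 5, 6, 7, 8, 9, 10, 11, 12, 14, 15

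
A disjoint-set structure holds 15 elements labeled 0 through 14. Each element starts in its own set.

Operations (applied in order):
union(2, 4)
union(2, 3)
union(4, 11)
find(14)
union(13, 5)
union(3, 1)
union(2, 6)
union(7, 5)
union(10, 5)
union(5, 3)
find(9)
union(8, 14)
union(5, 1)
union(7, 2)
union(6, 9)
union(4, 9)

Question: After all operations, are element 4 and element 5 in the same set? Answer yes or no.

Step 1: union(2, 4) -> merged; set of 2 now {2, 4}
Step 2: union(2, 3) -> merged; set of 2 now {2, 3, 4}
Step 3: union(4, 11) -> merged; set of 4 now {2, 3, 4, 11}
Step 4: find(14) -> no change; set of 14 is {14}
Step 5: union(13, 5) -> merged; set of 13 now {5, 13}
Step 6: union(3, 1) -> merged; set of 3 now {1, 2, 3, 4, 11}
Step 7: union(2, 6) -> merged; set of 2 now {1, 2, 3, 4, 6, 11}
Step 8: union(7, 5) -> merged; set of 7 now {5, 7, 13}
Step 9: union(10, 5) -> merged; set of 10 now {5, 7, 10, 13}
Step 10: union(5, 3) -> merged; set of 5 now {1, 2, 3, 4, 5, 6, 7, 10, 11, 13}
Step 11: find(9) -> no change; set of 9 is {9}
Step 12: union(8, 14) -> merged; set of 8 now {8, 14}
Step 13: union(5, 1) -> already same set; set of 5 now {1, 2, 3, 4, 5, 6, 7, 10, 11, 13}
Step 14: union(7, 2) -> already same set; set of 7 now {1, 2, 3, 4, 5, 6, 7, 10, 11, 13}
Step 15: union(6, 9) -> merged; set of 6 now {1, 2, 3, 4, 5, 6, 7, 9, 10, 11, 13}
Step 16: union(4, 9) -> already same set; set of 4 now {1, 2, 3, 4, 5, 6, 7, 9, 10, 11, 13}
Set of 4: {1, 2, 3, 4, 5, 6, 7, 9, 10, 11, 13}; 5 is a member.

Answer: yes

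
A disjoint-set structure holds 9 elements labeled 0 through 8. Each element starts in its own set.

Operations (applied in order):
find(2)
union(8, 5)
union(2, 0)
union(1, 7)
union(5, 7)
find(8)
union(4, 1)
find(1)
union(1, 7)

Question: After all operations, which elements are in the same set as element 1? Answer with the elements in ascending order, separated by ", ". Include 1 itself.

Answer: 1, 4, 5, 7, 8

Derivation:
Step 1: find(2) -> no change; set of 2 is {2}
Step 2: union(8, 5) -> merged; set of 8 now {5, 8}
Step 3: union(2, 0) -> merged; set of 2 now {0, 2}
Step 4: union(1, 7) -> merged; set of 1 now {1, 7}
Step 5: union(5, 7) -> merged; set of 5 now {1, 5, 7, 8}
Step 6: find(8) -> no change; set of 8 is {1, 5, 7, 8}
Step 7: union(4, 1) -> merged; set of 4 now {1, 4, 5, 7, 8}
Step 8: find(1) -> no change; set of 1 is {1, 4, 5, 7, 8}
Step 9: union(1, 7) -> already same set; set of 1 now {1, 4, 5, 7, 8}
Component of 1: {1, 4, 5, 7, 8}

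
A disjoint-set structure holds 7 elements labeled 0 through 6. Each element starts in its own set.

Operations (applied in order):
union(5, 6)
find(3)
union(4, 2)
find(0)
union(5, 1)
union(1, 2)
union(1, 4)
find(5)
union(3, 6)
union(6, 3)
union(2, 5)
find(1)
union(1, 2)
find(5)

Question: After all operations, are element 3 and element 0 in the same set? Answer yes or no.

Answer: no

Derivation:
Step 1: union(5, 6) -> merged; set of 5 now {5, 6}
Step 2: find(3) -> no change; set of 3 is {3}
Step 3: union(4, 2) -> merged; set of 4 now {2, 4}
Step 4: find(0) -> no change; set of 0 is {0}
Step 5: union(5, 1) -> merged; set of 5 now {1, 5, 6}
Step 6: union(1, 2) -> merged; set of 1 now {1, 2, 4, 5, 6}
Step 7: union(1, 4) -> already same set; set of 1 now {1, 2, 4, 5, 6}
Step 8: find(5) -> no change; set of 5 is {1, 2, 4, 5, 6}
Step 9: union(3, 6) -> merged; set of 3 now {1, 2, 3, 4, 5, 6}
Step 10: union(6, 3) -> already same set; set of 6 now {1, 2, 3, 4, 5, 6}
Step 11: union(2, 5) -> already same set; set of 2 now {1, 2, 3, 4, 5, 6}
Step 12: find(1) -> no change; set of 1 is {1, 2, 3, 4, 5, 6}
Step 13: union(1, 2) -> already same set; set of 1 now {1, 2, 3, 4, 5, 6}
Step 14: find(5) -> no change; set of 5 is {1, 2, 3, 4, 5, 6}
Set of 3: {1, 2, 3, 4, 5, 6}; 0 is not a member.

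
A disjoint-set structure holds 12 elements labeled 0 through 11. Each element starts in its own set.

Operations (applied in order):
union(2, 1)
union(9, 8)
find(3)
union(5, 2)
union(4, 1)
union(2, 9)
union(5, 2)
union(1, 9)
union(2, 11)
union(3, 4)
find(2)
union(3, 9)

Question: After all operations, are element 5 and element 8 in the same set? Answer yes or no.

Step 1: union(2, 1) -> merged; set of 2 now {1, 2}
Step 2: union(9, 8) -> merged; set of 9 now {8, 9}
Step 3: find(3) -> no change; set of 3 is {3}
Step 4: union(5, 2) -> merged; set of 5 now {1, 2, 5}
Step 5: union(4, 1) -> merged; set of 4 now {1, 2, 4, 5}
Step 6: union(2, 9) -> merged; set of 2 now {1, 2, 4, 5, 8, 9}
Step 7: union(5, 2) -> already same set; set of 5 now {1, 2, 4, 5, 8, 9}
Step 8: union(1, 9) -> already same set; set of 1 now {1, 2, 4, 5, 8, 9}
Step 9: union(2, 11) -> merged; set of 2 now {1, 2, 4, 5, 8, 9, 11}
Step 10: union(3, 4) -> merged; set of 3 now {1, 2, 3, 4, 5, 8, 9, 11}
Step 11: find(2) -> no change; set of 2 is {1, 2, 3, 4, 5, 8, 9, 11}
Step 12: union(3, 9) -> already same set; set of 3 now {1, 2, 3, 4, 5, 8, 9, 11}
Set of 5: {1, 2, 3, 4, 5, 8, 9, 11}; 8 is a member.

Answer: yes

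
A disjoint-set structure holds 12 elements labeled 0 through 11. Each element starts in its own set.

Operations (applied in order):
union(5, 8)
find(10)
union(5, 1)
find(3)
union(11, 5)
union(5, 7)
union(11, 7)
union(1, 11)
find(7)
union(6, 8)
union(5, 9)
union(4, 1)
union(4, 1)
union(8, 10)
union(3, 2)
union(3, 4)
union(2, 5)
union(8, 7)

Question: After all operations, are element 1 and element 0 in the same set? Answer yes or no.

Step 1: union(5, 8) -> merged; set of 5 now {5, 8}
Step 2: find(10) -> no change; set of 10 is {10}
Step 3: union(5, 1) -> merged; set of 5 now {1, 5, 8}
Step 4: find(3) -> no change; set of 3 is {3}
Step 5: union(11, 5) -> merged; set of 11 now {1, 5, 8, 11}
Step 6: union(5, 7) -> merged; set of 5 now {1, 5, 7, 8, 11}
Step 7: union(11, 7) -> already same set; set of 11 now {1, 5, 7, 8, 11}
Step 8: union(1, 11) -> already same set; set of 1 now {1, 5, 7, 8, 11}
Step 9: find(7) -> no change; set of 7 is {1, 5, 7, 8, 11}
Step 10: union(6, 8) -> merged; set of 6 now {1, 5, 6, 7, 8, 11}
Step 11: union(5, 9) -> merged; set of 5 now {1, 5, 6, 7, 8, 9, 11}
Step 12: union(4, 1) -> merged; set of 4 now {1, 4, 5, 6, 7, 8, 9, 11}
Step 13: union(4, 1) -> already same set; set of 4 now {1, 4, 5, 6, 7, 8, 9, 11}
Step 14: union(8, 10) -> merged; set of 8 now {1, 4, 5, 6, 7, 8, 9, 10, 11}
Step 15: union(3, 2) -> merged; set of 3 now {2, 3}
Step 16: union(3, 4) -> merged; set of 3 now {1, 2, 3, 4, 5, 6, 7, 8, 9, 10, 11}
Step 17: union(2, 5) -> already same set; set of 2 now {1, 2, 3, 4, 5, 6, 7, 8, 9, 10, 11}
Step 18: union(8, 7) -> already same set; set of 8 now {1, 2, 3, 4, 5, 6, 7, 8, 9, 10, 11}
Set of 1: {1, 2, 3, 4, 5, 6, 7, 8, 9, 10, 11}; 0 is not a member.

Answer: no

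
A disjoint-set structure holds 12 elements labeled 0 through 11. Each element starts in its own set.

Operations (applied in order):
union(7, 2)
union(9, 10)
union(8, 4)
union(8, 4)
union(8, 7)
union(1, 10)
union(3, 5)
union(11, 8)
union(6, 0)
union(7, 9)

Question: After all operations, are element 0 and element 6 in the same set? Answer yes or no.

Answer: yes

Derivation:
Step 1: union(7, 2) -> merged; set of 7 now {2, 7}
Step 2: union(9, 10) -> merged; set of 9 now {9, 10}
Step 3: union(8, 4) -> merged; set of 8 now {4, 8}
Step 4: union(8, 4) -> already same set; set of 8 now {4, 8}
Step 5: union(8, 7) -> merged; set of 8 now {2, 4, 7, 8}
Step 6: union(1, 10) -> merged; set of 1 now {1, 9, 10}
Step 7: union(3, 5) -> merged; set of 3 now {3, 5}
Step 8: union(11, 8) -> merged; set of 11 now {2, 4, 7, 8, 11}
Step 9: union(6, 0) -> merged; set of 6 now {0, 6}
Step 10: union(7, 9) -> merged; set of 7 now {1, 2, 4, 7, 8, 9, 10, 11}
Set of 0: {0, 6}; 6 is a member.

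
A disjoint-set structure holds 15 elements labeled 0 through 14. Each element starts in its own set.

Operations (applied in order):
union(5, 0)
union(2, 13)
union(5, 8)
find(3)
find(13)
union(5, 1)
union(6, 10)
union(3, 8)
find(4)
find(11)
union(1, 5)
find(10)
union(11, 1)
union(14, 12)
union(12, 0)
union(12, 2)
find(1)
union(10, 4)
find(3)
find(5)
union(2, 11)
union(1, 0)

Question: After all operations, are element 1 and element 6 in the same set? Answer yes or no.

Answer: no

Derivation:
Step 1: union(5, 0) -> merged; set of 5 now {0, 5}
Step 2: union(2, 13) -> merged; set of 2 now {2, 13}
Step 3: union(5, 8) -> merged; set of 5 now {0, 5, 8}
Step 4: find(3) -> no change; set of 3 is {3}
Step 5: find(13) -> no change; set of 13 is {2, 13}
Step 6: union(5, 1) -> merged; set of 5 now {0, 1, 5, 8}
Step 7: union(6, 10) -> merged; set of 6 now {6, 10}
Step 8: union(3, 8) -> merged; set of 3 now {0, 1, 3, 5, 8}
Step 9: find(4) -> no change; set of 4 is {4}
Step 10: find(11) -> no change; set of 11 is {11}
Step 11: union(1, 5) -> already same set; set of 1 now {0, 1, 3, 5, 8}
Step 12: find(10) -> no change; set of 10 is {6, 10}
Step 13: union(11, 1) -> merged; set of 11 now {0, 1, 3, 5, 8, 11}
Step 14: union(14, 12) -> merged; set of 14 now {12, 14}
Step 15: union(12, 0) -> merged; set of 12 now {0, 1, 3, 5, 8, 11, 12, 14}
Step 16: union(12, 2) -> merged; set of 12 now {0, 1, 2, 3, 5, 8, 11, 12, 13, 14}
Step 17: find(1) -> no change; set of 1 is {0, 1, 2, 3, 5, 8, 11, 12, 13, 14}
Step 18: union(10, 4) -> merged; set of 10 now {4, 6, 10}
Step 19: find(3) -> no change; set of 3 is {0, 1, 2, 3, 5, 8, 11, 12, 13, 14}
Step 20: find(5) -> no change; set of 5 is {0, 1, 2, 3, 5, 8, 11, 12, 13, 14}
Step 21: union(2, 11) -> already same set; set of 2 now {0, 1, 2, 3, 5, 8, 11, 12, 13, 14}
Step 22: union(1, 0) -> already same set; set of 1 now {0, 1, 2, 3, 5, 8, 11, 12, 13, 14}
Set of 1: {0, 1, 2, 3, 5, 8, 11, 12, 13, 14}; 6 is not a member.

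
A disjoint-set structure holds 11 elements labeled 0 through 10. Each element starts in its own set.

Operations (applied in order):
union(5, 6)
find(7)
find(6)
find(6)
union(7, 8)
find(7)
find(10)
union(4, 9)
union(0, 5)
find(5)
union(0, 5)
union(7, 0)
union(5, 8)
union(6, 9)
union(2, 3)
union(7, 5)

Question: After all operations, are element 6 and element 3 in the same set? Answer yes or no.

Step 1: union(5, 6) -> merged; set of 5 now {5, 6}
Step 2: find(7) -> no change; set of 7 is {7}
Step 3: find(6) -> no change; set of 6 is {5, 6}
Step 4: find(6) -> no change; set of 6 is {5, 6}
Step 5: union(7, 8) -> merged; set of 7 now {7, 8}
Step 6: find(7) -> no change; set of 7 is {7, 8}
Step 7: find(10) -> no change; set of 10 is {10}
Step 8: union(4, 9) -> merged; set of 4 now {4, 9}
Step 9: union(0, 5) -> merged; set of 0 now {0, 5, 6}
Step 10: find(5) -> no change; set of 5 is {0, 5, 6}
Step 11: union(0, 5) -> already same set; set of 0 now {0, 5, 6}
Step 12: union(7, 0) -> merged; set of 7 now {0, 5, 6, 7, 8}
Step 13: union(5, 8) -> already same set; set of 5 now {0, 5, 6, 7, 8}
Step 14: union(6, 9) -> merged; set of 6 now {0, 4, 5, 6, 7, 8, 9}
Step 15: union(2, 3) -> merged; set of 2 now {2, 3}
Step 16: union(7, 5) -> already same set; set of 7 now {0, 4, 5, 6, 7, 8, 9}
Set of 6: {0, 4, 5, 6, 7, 8, 9}; 3 is not a member.

Answer: no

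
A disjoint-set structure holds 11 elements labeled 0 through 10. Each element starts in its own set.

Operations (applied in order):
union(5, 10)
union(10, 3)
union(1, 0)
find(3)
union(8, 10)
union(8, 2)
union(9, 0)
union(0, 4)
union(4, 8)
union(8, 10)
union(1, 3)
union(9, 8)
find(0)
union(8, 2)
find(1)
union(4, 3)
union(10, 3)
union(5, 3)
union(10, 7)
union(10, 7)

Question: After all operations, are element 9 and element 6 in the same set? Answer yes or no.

Answer: no

Derivation:
Step 1: union(5, 10) -> merged; set of 5 now {5, 10}
Step 2: union(10, 3) -> merged; set of 10 now {3, 5, 10}
Step 3: union(1, 0) -> merged; set of 1 now {0, 1}
Step 4: find(3) -> no change; set of 3 is {3, 5, 10}
Step 5: union(8, 10) -> merged; set of 8 now {3, 5, 8, 10}
Step 6: union(8, 2) -> merged; set of 8 now {2, 3, 5, 8, 10}
Step 7: union(9, 0) -> merged; set of 9 now {0, 1, 9}
Step 8: union(0, 4) -> merged; set of 0 now {0, 1, 4, 9}
Step 9: union(4, 8) -> merged; set of 4 now {0, 1, 2, 3, 4, 5, 8, 9, 10}
Step 10: union(8, 10) -> already same set; set of 8 now {0, 1, 2, 3, 4, 5, 8, 9, 10}
Step 11: union(1, 3) -> already same set; set of 1 now {0, 1, 2, 3, 4, 5, 8, 9, 10}
Step 12: union(9, 8) -> already same set; set of 9 now {0, 1, 2, 3, 4, 5, 8, 9, 10}
Step 13: find(0) -> no change; set of 0 is {0, 1, 2, 3, 4, 5, 8, 9, 10}
Step 14: union(8, 2) -> already same set; set of 8 now {0, 1, 2, 3, 4, 5, 8, 9, 10}
Step 15: find(1) -> no change; set of 1 is {0, 1, 2, 3, 4, 5, 8, 9, 10}
Step 16: union(4, 3) -> already same set; set of 4 now {0, 1, 2, 3, 4, 5, 8, 9, 10}
Step 17: union(10, 3) -> already same set; set of 10 now {0, 1, 2, 3, 4, 5, 8, 9, 10}
Step 18: union(5, 3) -> already same set; set of 5 now {0, 1, 2, 3, 4, 5, 8, 9, 10}
Step 19: union(10, 7) -> merged; set of 10 now {0, 1, 2, 3, 4, 5, 7, 8, 9, 10}
Step 20: union(10, 7) -> already same set; set of 10 now {0, 1, 2, 3, 4, 5, 7, 8, 9, 10}
Set of 9: {0, 1, 2, 3, 4, 5, 7, 8, 9, 10}; 6 is not a member.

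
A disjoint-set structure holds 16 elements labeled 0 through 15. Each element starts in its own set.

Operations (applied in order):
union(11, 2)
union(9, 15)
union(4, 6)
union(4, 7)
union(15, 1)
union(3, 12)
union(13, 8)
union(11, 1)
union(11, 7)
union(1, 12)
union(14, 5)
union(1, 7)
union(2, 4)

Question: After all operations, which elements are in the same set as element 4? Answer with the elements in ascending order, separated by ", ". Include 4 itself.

Step 1: union(11, 2) -> merged; set of 11 now {2, 11}
Step 2: union(9, 15) -> merged; set of 9 now {9, 15}
Step 3: union(4, 6) -> merged; set of 4 now {4, 6}
Step 4: union(4, 7) -> merged; set of 4 now {4, 6, 7}
Step 5: union(15, 1) -> merged; set of 15 now {1, 9, 15}
Step 6: union(3, 12) -> merged; set of 3 now {3, 12}
Step 7: union(13, 8) -> merged; set of 13 now {8, 13}
Step 8: union(11, 1) -> merged; set of 11 now {1, 2, 9, 11, 15}
Step 9: union(11, 7) -> merged; set of 11 now {1, 2, 4, 6, 7, 9, 11, 15}
Step 10: union(1, 12) -> merged; set of 1 now {1, 2, 3, 4, 6, 7, 9, 11, 12, 15}
Step 11: union(14, 5) -> merged; set of 14 now {5, 14}
Step 12: union(1, 7) -> already same set; set of 1 now {1, 2, 3, 4, 6, 7, 9, 11, 12, 15}
Step 13: union(2, 4) -> already same set; set of 2 now {1, 2, 3, 4, 6, 7, 9, 11, 12, 15}
Component of 4: {1, 2, 3, 4, 6, 7, 9, 11, 12, 15}

Answer: 1, 2, 3, 4, 6, 7, 9, 11, 12, 15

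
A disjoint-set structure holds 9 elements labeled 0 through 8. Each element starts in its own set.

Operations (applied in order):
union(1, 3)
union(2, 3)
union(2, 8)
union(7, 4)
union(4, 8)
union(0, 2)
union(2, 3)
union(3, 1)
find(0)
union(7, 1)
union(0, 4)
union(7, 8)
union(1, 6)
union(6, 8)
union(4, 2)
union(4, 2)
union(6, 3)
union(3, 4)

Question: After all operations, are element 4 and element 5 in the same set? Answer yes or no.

Answer: no

Derivation:
Step 1: union(1, 3) -> merged; set of 1 now {1, 3}
Step 2: union(2, 3) -> merged; set of 2 now {1, 2, 3}
Step 3: union(2, 8) -> merged; set of 2 now {1, 2, 3, 8}
Step 4: union(7, 4) -> merged; set of 7 now {4, 7}
Step 5: union(4, 8) -> merged; set of 4 now {1, 2, 3, 4, 7, 8}
Step 6: union(0, 2) -> merged; set of 0 now {0, 1, 2, 3, 4, 7, 8}
Step 7: union(2, 3) -> already same set; set of 2 now {0, 1, 2, 3, 4, 7, 8}
Step 8: union(3, 1) -> already same set; set of 3 now {0, 1, 2, 3, 4, 7, 8}
Step 9: find(0) -> no change; set of 0 is {0, 1, 2, 3, 4, 7, 8}
Step 10: union(7, 1) -> already same set; set of 7 now {0, 1, 2, 3, 4, 7, 8}
Step 11: union(0, 4) -> already same set; set of 0 now {0, 1, 2, 3, 4, 7, 8}
Step 12: union(7, 8) -> already same set; set of 7 now {0, 1, 2, 3, 4, 7, 8}
Step 13: union(1, 6) -> merged; set of 1 now {0, 1, 2, 3, 4, 6, 7, 8}
Step 14: union(6, 8) -> already same set; set of 6 now {0, 1, 2, 3, 4, 6, 7, 8}
Step 15: union(4, 2) -> already same set; set of 4 now {0, 1, 2, 3, 4, 6, 7, 8}
Step 16: union(4, 2) -> already same set; set of 4 now {0, 1, 2, 3, 4, 6, 7, 8}
Step 17: union(6, 3) -> already same set; set of 6 now {0, 1, 2, 3, 4, 6, 7, 8}
Step 18: union(3, 4) -> already same set; set of 3 now {0, 1, 2, 3, 4, 6, 7, 8}
Set of 4: {0, 1, 2, 3, 4, 6, 7, 8}; 5 is not a member.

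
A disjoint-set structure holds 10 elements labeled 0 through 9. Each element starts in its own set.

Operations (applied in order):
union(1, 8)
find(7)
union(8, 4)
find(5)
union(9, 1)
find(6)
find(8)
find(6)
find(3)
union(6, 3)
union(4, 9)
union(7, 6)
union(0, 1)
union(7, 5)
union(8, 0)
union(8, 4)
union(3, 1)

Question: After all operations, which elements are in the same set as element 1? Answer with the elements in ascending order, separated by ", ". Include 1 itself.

Step 1: union(1, 8) -> merged; set of 1 now {1, 8}
Step 2: find(7) -> no change; set of 7 is {7}
Step 3: union(8, 4) -> merged; set of 8 now {1, 4, 8}
Step 4: find(5) -> no change; set of 5 is {5}
Step 5: union(9, 1) -> merged; set of 9 now {1, 4, 8, 9}
Step 6: find(6) -> no change; set of 6 is {6}
Step 7: find(8) -> no change; set of 8 is {1, 4, 8, 9}
Step 8: find(6) -> no change; set of 6 is {6}
Step 9: find(3) -> no change; set of 3 is {3}
Step 10: union(6, 3) -> merged; set of 6 now {3, 6}
Step 11: union(4, 9) -> already same set; set of 4 now {1, 4, 8, 9}
Step 12: union(7, 6) -> merged; set of 7 now {3, 6, 7}
Step 13: union(0, 1) -> merged; set of 0 now {0, 1, 4, 8, 9}
Step 14: union(7, 5) -> merged; set of 7 now {3, 5, 6, 7}
Step 15: union(8, 0) -> already same set; set of 8 now {0, 1, 4, 8, 9}
Step 16: union(8, 4) -> already same set; set of 8 now {0, 1, 4, 8, 9}
Step 17: union(3, 1) -> merged; set of 3 now {0, 1, 3, 4, 5, 6, 7, 8, 9}
Component of 1: {0, 1, 3, 4, 5, 6, 7, 8, 9}

Answer: 0, 1, 3, 4, 5, 6, 7, 8, 9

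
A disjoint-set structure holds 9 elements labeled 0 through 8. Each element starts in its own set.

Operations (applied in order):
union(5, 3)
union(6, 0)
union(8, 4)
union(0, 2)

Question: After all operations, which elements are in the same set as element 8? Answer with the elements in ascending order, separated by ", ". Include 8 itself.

Answer: 4, 8

Derivation:
Step 1: union(5, 3) -> merged; set of 5 now {3, 5}
Step 2: union(6, 0) -> merged; set of 6 now {0, 6}
Step 3: union(8, 4) -> merged; set of 8 now {4, 8}
Step 4: union(0, 2) -> merged; set of 0 now {0, 2, 6}
Component of 8: {4, 8}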